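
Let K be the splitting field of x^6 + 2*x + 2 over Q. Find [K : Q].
The degree of the splitting field over Q equals the order of the Galois group, so first determine the group. The polynomial f is an irreducible sextic over Q, so G = Gal(f/Q) is one of the 16 transitive subgroups 6T1, ..., 6T16 of S_6. The discriminant of f is -1292992, which is not a perfect square, so G is not contained in A_6. The transitive groups of degree 6 not contained in A_6 are: C_6 (6T1, order 6), S_3 (6T2, order 6), D_6 (6T3, order 12), C_3 x S_3 (6T5, order 18), A_4 x C_2 (6T6, order 24), S_4 (6T8, order 24), S_3 x S_3 (6T9, order 36), S_4 x C_2 (6T11, order 48), (S_3 x S_3) : C_2 (6T13, order 72), PGL(2,5) (6T14, order 120), S_6 (6T16, order 720). By Dedekind's theorem, for a prime p not dividing disc(f) the degrees of the irreducible factors of f mod p form the cycle type of an element of G. Factoring f modulo the 3 such primes p <= 7 (skipping 2, which divides the discriminant), each new pattern first appears at: mod 3: f = (x^6 + 2x + 2), pattern 6; mod 5: f = (x + 3)(x + 4)(x^4 + 3x^3 + 2x^2 + 1), pattern 4+1+1; mod 7: f = (x + 5)(x^2 + 4x + 5)(x^3 + 5x^2 + 4), pattern 3+2+1. No other pattern occurs in this range, so the set of observed cycle types is {6, 4+1+1, 3+2+1}. Among the candidates above, the only group containing elements of all these cycle types is S_6 (6T16); every other candidate lacks at least one of them. Hence G = S_6 (6T16), of order 720. The Galois group S_6 (6T16) has order 720, so the splitting field has degree 720 over Q.

720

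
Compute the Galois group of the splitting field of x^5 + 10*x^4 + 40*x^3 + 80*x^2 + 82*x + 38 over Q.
S_5

The polynomial f is an irreducible quintic over Q, so G = Gal(f/Q) is a transitive subgroup of S_5: one of C_5 (5T1, order 5), D_5 (5T2, order 10), F_20 (5T3, order 20), A_5 (5T4, order 60) or S_5 (5T5, order 120). The discriminant of f is 58192, which is not a perfect square, so G is not contained in A_5. The transitive groups of degree 5 not contained in A_5 are: F_20 (5T3, order 20), S_5 (5T5, order 120). By Dedekind's theorem, for a prime p not dividing disc(f) the degrees of the irreducible factors of f mod p form the cycle type of an element of G. Factoring f modulo the 5 such primes p <= 13 (skipping 2, which divides the discriminant), each new pattern first appears at: mod 3: f = (x^5 + x^4 + x^3 + 2x^2 + x + 2), pattern 5; mod 5: f = (x + 1)(x^4 + 4x^3 + x^2 + 4x + 3), pattern 4+1; mod 13: f = (x + 5)(x + 7)(x^3 + 11x^2 + 3x + 10), pattern 3+1+1. No other pattern occurs in this range, so the set of observed cycle types is {5, 4+1, 3+1+1}. Among the candidates above, the only group containing elements of all these cycle types is S_5 (5T5) — F_20 (5T3) lacks at least one of them. Hence G = S_5 (5T5), of order 120.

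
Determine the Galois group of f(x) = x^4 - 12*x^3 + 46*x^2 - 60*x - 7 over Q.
The polynomial is an irreducible quartic over Q and its discriminant is -4194304, which is not a perfect square, so the Galois group is not contained in A_4. The resolvent cubic y^3 - 46*y^2 + 748*y - 3880 has exactly one rational root, so the Galois group is C_4 or D_4. The quartic remains irreducible over Q(sqrt(disc)), so the group is D_4.

4T3: D_4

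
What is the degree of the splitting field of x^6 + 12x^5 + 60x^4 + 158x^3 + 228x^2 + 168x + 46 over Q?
36

The degree of the splitting field over Q equals the order of the Galois group, so first determine the group. The polynomial f is an irreducible sextic over Q, so G = Gal(f/Q) is one of the 16 transitive subgroups 6T1, ..., 6T16 of S_6. The discriminant of f is 5038848, which is not a perfect square, so G is not contained in A_6. The transitive groups of degree 6 not contained in A_6 are: C_6 (6T1, order 6), S_3 (6T2, order 6), D_6 (6T3, order 12), C_3 x S_3 (6T5, order 18), A_4 x C_2 (6T6, order 24), S_4 (6T8, order 24), S_3 x S_3 (6T9, order 36), S_4 x C_2 (6T11, order 48), (S_3 x S_3) : C_2 (6T13, order 72), PGL(2,5) (6T14, order 120), S_6 (6T16, order 720). By Dedekind's theorem, for a prime p not dividing disc(f) the degrees of the irreducible factors of f mod p form the cycle type of an element of G. Factoring f modulo the 23 such primes p <= 97 (skipping 2, 3, which divide the discriminant), each new pattern first appears at: mod 5: f = (x^6 + 2x^5 + 3x^3 + 3x^2 + 3x + 1), pattern 6; mod 11: f = (x + 5)(x + 7)(x^2 + x + 7)(x^2 + 10x + 8), pattern 2+2+1+1; mod 13: f = (x + 4)(x + 7)(x + 8)(x^3 + 6x^2 + 12x + 11), pattern 3+1+1+1; mod 31: f = (x^2 + 12x + 13)(x^2 + 13x + 2)(x^2 + 18x + 28), pattern 2+2+2; mod 97: f = (x^3 + 6x^2 + 12x + 17)(x^3 + 6x^2 + 12x + 94), pattern 3+3. No other pattern occurs in this range, so the set of observed cycle types is {6, 2+2+1+1, 3+1+1+1, 2+2+2, 3+3}. The candidates containing elements of all these cycle types are S_3 x S_3 (6T9) of order 36, (S_3 x S_3) : C_2 (6T13) of order 72, S_6 (6T16) of order 720; the others are excluded. The observed types are precisely the cycle types that occur in S_3 x S_3 (6T9) (apart from the identity). Each of the other remaining candidates has further cycle types, and by the Chebotarev density theorem the matching factorization patterns would occur for a proportion of primes equal to their share of the group: (S_3 x S_3) : C_2 (6T13) additionally contains elements of type 4+2, 3+2+1, 2+1+1+1+1 (36 of its 72 elements, about 50% of primes); S_6 (6T16) additionally contains elements of type 5+1, 4+2, 4+1+1, 3+2+1, 2+1+1+1+1 (459 of its 720 elements, about 64% of primes). None of the 23 primes tested shows any such pattern (for each of these groups the chance of that is below 10^-4), which rules them out. Hence G = S_3 x S_3 (6T9), of order 36. The Galois group S_3 x S_3 (6T9) has order 36, so the splitting field has degree 36 over Q.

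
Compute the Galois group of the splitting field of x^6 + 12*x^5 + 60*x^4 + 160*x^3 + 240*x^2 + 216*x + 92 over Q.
The polynomial f is an irreducible sextic over Q, so G = Gal(f/Q) is one of the 16 transitive subgroups 6T1, ..., 6T16 of S_6. The discriminant of f is 746496000000 = 864000^2, a perfect square, so G is contained in A_6. The transitive groups of degree 6 contained in A_6 are: A_4 (6T4, order 12), S_4 (6T7, order 24), (C_3 x C_3) : C_4 (6T10, order 36), PSL(2,5) (6T12, order 60), A_6 (6T15, order 360). By Dedekind's theorem, for a prime p not dividing disc(f) the degrees of the irreducible factors of f mod p form the cycle type of an element of G. Factoring f modulo the 6 such primes p <= 23 (skipping 2, 3, 5, which divide the discriminant), each new pattern first appears at: mod 7: f = (x + 5)(x^5 + 4x^3 + 2x + 3), pattern 5+1; mod 23: f = (x)(x + 9)(x + 14)(x^3 + 12x^2 + 3x + 5), pattern 3+1+1+1. No other pattern occurs in this range, so the set of observed cycle types is {5+1, 3+1+1+1}. Among the candidates above, the only group containing elements of all these cycle types is A_6 (6T15) — each of A_4 (6T4), S_4 (6T7), (C_3 x C_3) : C_4 (6T10), PSL(2,5) (6T12) lacks at least one of them. Hence G = A_6 (6T15), of order 360.

A_6 (order 360)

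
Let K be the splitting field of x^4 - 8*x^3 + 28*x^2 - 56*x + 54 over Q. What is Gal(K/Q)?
The polynomial is an irreducible quartic over Q and its discriminant is 100352, which is not a perfect square, so the Galois group is not contained in A_4. The resolvent cubic y^3 - 28*y^2 + 232*y - 544 has exactly one rational root, so the Galois group is C_4 or D_4. The quartic remains irreducible over Q(sqrt(disc)), so the group is D_4.

D_4 (also written D4)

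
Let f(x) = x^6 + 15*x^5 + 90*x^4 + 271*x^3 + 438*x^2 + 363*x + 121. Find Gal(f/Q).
S_3 (order 6)

The polynomial f is an irreducible sextic over Q, so G = Gal(f/Q) is one of the 16 transitive subgroups 6T1, ..., 6T16 of S_6. The discriminant of f is -67744512, which is not a perfect square, so G is not contained in A_6. The transitive groups of degree 6 not contained in A_6 are: C_6 (6T1, order 6), S_3 (6T2, order 6), D_6 (6T3, order 12), C_3 x S_3 (6T5, order 18), A_4 x C_2 (6T6, order 24), S_4 (6T8, order 24), S_3 x S_3 (6T9, order 36), S_4 x C_2 (6T11, order 48), (S_3 x S_3) : C_2 (6T13, order 72), PGL(2,5) (6T14, order 120), S_6 (6T16, order 720). By Dedekind's theorem, for a prime p not dividing disc(f) the degrees of the irreducible factors of f mod p form the cycle type of an element of G. Factoring f modulo the 23 such primes p <= 101 (skipping 2, 3, 11, which divide the discriminant), each new pattern first appears at: mod 5: f = (x^2 + 3)(x^2 + x + 1)(x^2 + 4x + 2), pattern 2+2+2; mod 7: f = (x^3 + 3x^2 + 5x + 4)(x^3 + 5x^2 + 4), pattern 3+3; mod 31: f = (x + 3)(x + 8)(x + 10)(x + 17)(x + 19)(x + 20), pattern 1+1+1+1+1+1. No other pattern occurs in this range, so the set of observed cycle types is {2+2+2, 3+3, 1+1+1+1+1+1}. The candidates containing elements of all these cycle types are C_6 (6T1) of order 6, S_3 (6T2) of order 6, D_6 (6T3) of order 12, C_3 x S_3 (6T5) of order 18, A_4 x C_2 (6T6) of order 24, S_4 (6T8) of order 24, S_3 x S_3 (6T9) of order 36, S_4 x C_2 (6T11) of order 48, (S_3 x S_3) : C_2 (6T13) of order 72, PGL(2,5) (6T14) of order 120, S_6 (6T16) of order 720; the others are excluded. The observed types are precisely the cycle types that occur in S_3 (6T2). Each of the other remaining candidates has further cycle types, and by the Chebotarev density theorem the matching factorization patterns would occur for a proportion of primes equal to their share of the group: C_6 (6T1) additionally contains elements of type 6 (2 of its 6 elements, about 33% of primes); D_6 (6T3) additionally contains elements of type 6, 2+2+1+1 (5 of its 12 elements, about 42% of primes); C_3 x S_3 (6T5) additionally contains elements of type 6, 3+1+1+1 (10 of its 18 elements, about 56% of primes); A_4 x C_2 (6T6) additionally contains elements of type 6, 2+2+1+1, 2+1+1+1+1 (14 of its 24 elements, about 58% of primes); S_4 (6T8) additionally contains elements of type 4+1+1, 2+2+1+1 (9 of its 24 elements, about 38% of primes); S_3 x S_3 (6T9) additionally contains elements of type 6, 3+1+1+1, 2+2+1+1 (25 of its 36 elements, about 69% of primes); S_4 x C_2 (6T11) additionally contains elements of type 6, 4+2, 4+1+1, 2+2+1+1, 2+1+1+1+1 (32 of its 48 elements, about 67% of primes); (S_3 x S_3) : C_2 (6T13) additionally contains elements of type 6, 4+2, 3+2+1, 3+1+1+1, 2+2+1+1, 2+1+1+1+1 (61 of its 72 elements, about 85% of primes); PGL(2,5) (6T14) additionally contains elements of type 6, 5+1, 4+1+1, 2+2+1+1 (89 of its 120 elements, about 74% of primes); S_6 (6T16) additionally contains elements of type 6, 5+1, 4+2, 4+1+1, 3+2+1, 3+1+1+1, 2+2+1+1, 2+1+1+1+1 (664 of its 720 elements, about 92% of primes). None of the 23 primes tested shows any such pattern (for each of these groups the chance of that is below 10^-4), which rules them out. Hence G = S_3 (6T2), of order 6.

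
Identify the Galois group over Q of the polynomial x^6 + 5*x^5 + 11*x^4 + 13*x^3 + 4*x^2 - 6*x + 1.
6T10: (C_3 x C_3) : C_4

The polynomial f is an irreducible sextic over Q, so G = Gal(f/Q) is one of the 16 transitive subgroups 6T1, ..., 6T16 of S_6. The discriminant of f is 525625 = 725^2, a perfect square, so G is contained in A_6. The transitive groups of degree 6 contained in A_6 are: A_4 (6T4, order 12), S_4 (6T7, order 24), (C_3 x C_3) : C_4 (6T10, order 36), PSL(2,5) (6T12, order 60), A_6 (6T15, order 360). By Dedekind's theorem, for a prime p not dividing disc(f) the degrees of the irreducible factors of f mod p form the cycle type of an element of G. Factoring f modulo the 19 such primes p <= 73 (skipping 5, 29, which divide the discriminant), each new pattern first appears at: mod 2: f = (x^2 + x + 1)(x^4 + x + 1), pattern 4+2; mod 11: f = (x^3 + 6x^2 + 3x + 10)(x^3 + 10x^2 + 3x + 10), pattern 3+3; mod 19: f = (x + 8)(x + 9)(x^2 + 9x + 7)(x^2 + 17x + 2), pattern 2+2+1+1; mod 61: f = (x + 20)(x + 27)(x + 34)(x^3 + 46x^2 + 3x + 60), pattern 3+1+1+1. No other pattern occurs in this range, so the set of observed cycle types is {4+2, 3+3, 2+2+1+1, 3+1+1+1}. The candidates containing elements of all these cycle types are (C_3 x C_3) : C_4 (6T10) of order 36, A_6 (6T15) of order 360; the others are excluded. The observed types are precisely the cycle types that occur in (C_3 x C_3) : C_4 (6T10) (apart from the identity). Each of the other remaining candidates has further cycle types, and by the Chebotarev density theorem the matching factorization patterns would occur for a proportion of primes equal to their share of the group: A_6 (6T15) additionally contains elements of type 5+1 (144 of its 360 elements, about 40% of primes). None of the 19 primes tested shows any such pattern (for each of these groups the chance of that is below 10^-4), which rules them out. Hence G = (C_3 x C_3) : C_4 (6T10), of order 36.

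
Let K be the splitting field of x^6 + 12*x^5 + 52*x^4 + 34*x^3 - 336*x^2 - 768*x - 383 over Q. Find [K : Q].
The degree of the splitting field over Q equals the order of the Galois group, so first determine the group. The polynomial f is an irreducible sextic over Q, so G = Gal(f/Q) is one of the 16 transitive subgroups 6T1, ..., 6T16 of S_6. The discriminant of f is -905333959757824, which is not a perfect square, so G is not contained in A_6. The transitive groups of degree 6 not contained in A_6 are: C_6 (6T1, order 6), S_3 (6T2, order 6), D_6 (6T3, order 12), C_3 x S_3 (6T5, order 18), A_4 x C_2 (6T6, order 24), S_4 (6T8, order 24), S_3 x S_3 (6T9, order 36), S_4 x C_2 (6T11, order 48), (S_3 x S_3) : C_2 (6T13, order 72), PGL(2,5) (6T14, order 120), S_6 (6T16, order 720). By Dedekind's theorem, for a prime p not dividing disc(f) the degrees of the irreducible factors of f mod p form the cycle type of an element of G. Factoring f modulo the 67 such primes p <= 347 (skipping 2, 229, which divide the discriminant), each new pattern first appears at: mod 3: f = (x^6 + x^4 + x^3 + 1), pattern 6; mod 5: f = (x^3 + x + 4)(x^3 + 2x^2 + x + 3), pattern 3+3; mod 7: f = (x + 1)(x + 2)(x^4 + 2x^3 + 2x^2 + 3x + 1), pattern 4+1+1; mod 13: f = (x^2 + x + 4)(x^4 + 11x^3 + 11x^2 + 5x + 5), pattern 4+2; mod 23: f = (x^2 + 2x + 9)(x^2 + 5x + 7)(x^2 + 5x + 14), pattern 2+2+2; mod 29: f = (x + 9)(x + 27)(x^2 + 15x + 1)(x^2 + 19x + 10), pattern 2+2+1+1; mod 193: f = (x + 39)(x + 49)(x + 84)(x + 101)(x + 147)(x + 171), pattern 1+1+1+1+1+1; mod 347: f = (x + 58)(x + 148)(x + 334)(x + 346)(x^2 + 167x + 98), pattern 2+1+1+1+1. No other pattern occurs in this range, so the set of observed cycle types is {6, 3+3, 4+1+1, 4+2, 2+2+2, 2+2+1+1, 1+1+1+1+1+1, 2+1+1+1+1}. The candidates containing elements of all these cycle types are S_4 x C_2 (6T11) of order 48, S_6 (6T16) of order 720; the others are excluded. The observed types are precisely the cycle types that occur in S_4 x C_2 (6T11). Each of the other remaining candidates has further cycle types, and by the Chebotarev density theorem the matching factorization patterns would occur for a proportion of primes equal to their share of the group: S_6 (6T16) additionally contains elements of type 5+1, 3+2+1, 3+1+1+1 (304 of its 720 elements, about 42% of primes). None of the 67 primes tested shows any such pattern (for each of these groups the chance of that is below 10^-4), which rules them out. Hence G = S_4 x C_2 (6T11), of order 48. The Galois group S_4 x C_2 (6T11) has order 48, so the splitting field has degree 48 over Q.

48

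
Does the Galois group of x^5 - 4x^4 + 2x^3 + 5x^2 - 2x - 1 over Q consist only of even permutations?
The polynomial is irreducible of degree 5 over Q. Its discriminant is 14641 = 121^2, a perfect square. A Galois group lies in the alternating group exactly when the discriminant is a square in Q, so the Galois group (C_5) is contained in A_5.

Yes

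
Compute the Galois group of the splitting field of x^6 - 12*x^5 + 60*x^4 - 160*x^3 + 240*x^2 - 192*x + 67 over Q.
The polynomial f is an irreducible sextic over Q, so G = Gal(f/Q) is one of the 16 transitive subgroups 6T1, ..., 6T16 of S_6. The discriminant of f is -11337408, which is not a perfect square, so G is not contained in A_6. The transitive groups of degree 6 not contained in A_6 are: C_6 (6T1, order 6), S_3 (6T2, order 6), D_6 (6T3, order 12), C_3 x S_3 (6T5, order 18), A_4 x C_2 (6T6, order 24), S_4 (6T8, order 24), S_3 x S_3 (6T9, order 36), S_4 x C_2 (6T11, order 48), (S_3 x S_3) : C_2 (6T13, order 72), PGL(2,5) (6T14, order 120), S_6 (6T16, order 720). By Dedekind's theorem, for a prime p not dividing disc(f) the degrees of the irreducible factors of f mod p form the cycle type of an element of G. Factoring f modulo the 23 such primes p <= 97 (skipping 2, 3, which divide the discriminant), each new pattern first appears at: mod 5: f = (x^2 + 3)(x^2 + x + 1)(x^2 + 2x + 4), pattern 2+2+2; mod 7: f = (x^3 + x^2 + 5x + 1)(x^3 + x^2 + 5x + 4), pattern 3+3; mod 61: f = (x + 1)(x + 17)(x + 20)(x + 37)(x + 40)(x + 56), pattern 1+1+1+1+1+1. No other pattern occurs in this range, so the set of observed cycle types is {2+2+2, 3+3, 1+1+1+1+1+1}. The candidates containing elements of all these cycle types are C_6 (6T1) of order 6, S_3 (6T2) of order 6, D_6 (6T3) of order 12, C_3 x S_3 (6T5) of order 18, A_4 x C_2 (6T6) of order 24, S_4 (6T8) of order 24, S_3 x S_3 (6T9) of order 36, S_4 x C_2 (6T11) of order 48, (S_3 x S_3) : C_2 (6T13) of order 72, PGL(2,5) (6T14) of order 120, S_6 (6T16) of order 720; the others are excluded. The observed types are precisely the cycle types that occur in S_3 (6T2). Each of the other remaining candidates has further cycle types, and by the Chebotarev density theorem the matching factorization patterns would occur for a proportion of primes equal to their share of the group: C_6 (6T1) additionally contains elements of type 6 (2 of its 6 elements, about 33% of primes); D_6 (6T3) additionally contains elements of type 6, 2+2+1+1 (5 of its 12 elements, about 42% of primes); C_3 x S_3 (6T5) additionally contains elements of type 6, 3+1+1+1 (10 of its 18 elements, about 56% of primes); A_4 x C_2 (6T6) additionally contains elements of type 6, 2+2+1+1, 2+1+1+1+1 (14 of its 24 elements, about 58% of primes); S_4 (6T8) additionally contains elements of type 4+1+1, 2+2+1+1 (9 of its 24 elements, about 38% of primes); S_3 x S_3 (6T9) additionally contains elements of type 6, 3+1+1+1, 2+2+1+1 (25 of its 36 elements, about 69% of primes); S_4 x C_2 (6T11) additionally contains elements of type 6, 4+2, 4+1+1, 2+2+1+1, 2+1+1+1+1 (32 of its 48 elements, about 67% of primes); (S_3 x S_3) : C_2 (6T13) additionally contains elements of type 6, 4+2, 3+2+1, 3+1+1+1, 2+2+1+1, 2+1+1+1+1 (61 of its 72 elements, about 85% of primes); PGL(2,5) (6T14) additionally contains elements of type 6, 5+1, 4+1+1, 2+2+1+1 (89 of its 120 elements, about 74% of primes); S_6 (6T16) additionally contains elements of type 6, 5+1, 4+2, 4+1+1, 3+2+1, 3+1+1+1, 2+2+1+1, 2+1+1+1+1 (664 of its 720 elements, about 92% of primes). None of the 23 primes tested shows any such pattern (for each of these groups the chance of that is below 10^-4), which rules them out. Hence G = S_3 (6T2), of order 6.

6T2: S_3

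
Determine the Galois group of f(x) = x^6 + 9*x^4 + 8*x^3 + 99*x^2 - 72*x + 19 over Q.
The polynomial f is an irreducible sextic over Q, so G = Gal(f/Q) is one of the 16 transitive subgroups 6T1, ..., 6T16 of S_6. The discriminant of f is -7629540176166912, which is not a perfect square, so G is not contained in A_6. The transitive groups of degree 6 not contained in A_6 are: C_6 (6T1, order 6), S_3 (6T2, order 6), D_6 (6T3, order 12), C_3 x S_3 (6T5, order 18), A_4 x C_2 (6T6, order 24), S_4 (6T8, order 24), S_3 x S_3 (6T9, order 36), S_4 x C_2 (6T11, order 48), (S_3 x S_3) : C_2 (6T13, order 72), PGL(2,5) (6T14, order 120), S_6 (6T16, order 720). By Dedekind's theorem, for a prime p not dividing disc(f) the degrees of the irreducible factors of f mod p form the cycle type of an element of G. Factoring f modulo the 37 such primes p <= 173 (skipping 2, 3, 19, which divide the discriminant), each new pattern first appears at: mod 5: f = (x^6 + 4x^4 + 3x^3 + 4x^2 + 3x + 4), pattern 6; mod 7: f = (x^3 + x^2 + 5x + 2)(x^3 + 6x^2 + 5x + 6), pattern 3+3; mod 17: f = (x^2 + 3x + 5)(x^2 + 6x + 12)(x^2 + 8x + 4), pattern 2+2+2; mod 37: f = (x + 2)(x + 3)(x + 22)(x + 24)(x + 26)(x + 34), pattern 1+1+1+1+1+1. No other pattern occurs in this range, so the set of observed cycle types is {6, 3+3, 2+2+2, 1+1+1+1+1+1}. The candidates containing elements of all these cycle types are C_6 (6T1) of order 6, D_6 (6T3) of order 12, C_3 x S_3 (6T5) of order 18, A_4 x C_2 (6T6) of order 24, S_3 x S_3 (6T9) of order 36, S_4 x C_2 (6T11) of order 48, (S_3 x S_3) : C_2 (6T13) of order 72, PGL(2,5) (6T14) of order 120, S_6 (6T16) of order 720; the others are excluded. The observed types are precisely the cycle types that occur in C_6 (6T1). Each of the other remaining candidates has further cycle types, and by the Chebotarev density theorem the matching factorization patterns would occur for a proportion of primes equal to their share of the group: D_6 (6T3) additionally contains elements of type 2+2+1+1 (3 of its 12 elements, about 25% of primes); C_3 x S_3 (6T5) additionally contains elements of type 3+1+1+1 (4 of its 18 elements, about 22% of primes); A_4 x C_2 (6T6) additionally contains elements of type 2+2+1+1, 2+1+1+1+1 (6 of its 24 elements, about 25% of primes); S_3 x S_3 (6T9) additionally contains elements of type 3+1+1+1, 2+2+1+1 (13 of its 36 elements, about 36% of primes); S_4 x C_2 (6T11) additionally contains elements of type 4+2, 4+1+1, 2+2+1+1, 2+1+1+1+1 (24 of its 48 elements, about 50% of primes); (S_3 x S_3) : C_2 (6T13) additionally contains elements of type 4+2, 3+2+1, 3+1+1+1, 2+2+1+1, 2+1+1+1+1 (49 of its 72 elements, about 68% of primes); PGL(2,5) (6T14) additionally contains elements of type 5+1, 4+1+1, 2+2+1+1 (69 of its 120 elements, about 58% of primes); S_6 (6T16) additionally contains elements of type 5+1, 4+2, 4+1+1, 3+2+1, 3+1+1+1, 2+2+1+1, 2+1+1+1+1 (544 of its 720 elements, about 76% of primes). None of the 37 primes tested shows any such pattern (for each of these groups the chance of that is below 10^-4), which rules them out. Hence G = C_6 (6T1), of order 6.

6T1: C_6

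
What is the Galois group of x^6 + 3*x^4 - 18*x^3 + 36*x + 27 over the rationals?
The polynomial f is an irreducible sextic over Q, so G = Gal(f/Q) is one of the 16 transitive subgroups 6T1, ..., 6T16 of S_6. The discriminant of f is -28010528989632, which is not a perfect square, so G is not contained in A_6. The transitive groups of degree 6 not contained in A_6 are: C_6 (6T1, order 6), S_3 (6T2, order 6), D_6 (6T3, order 12), C_3 x S_3 (6T5, order 18), A_4 x C_2 (6T6, order 24), S_4 (6T8, order 24), S_3 x S_3 (6T9, order 36), S_4 x C_2 (6T11, order 48), (S_3 x S_3) : C_2 (6T13, order 72), PGL(2,5) (6T14, order 120), S_6 (6T16, order 720). By Dedekind's theorem, for a prime p not dividing disc(f) the degrees of the irreducible factors of f mod p form the cycle type of an element of G. Factoring f modulo the 21 such primes p <= 89 (skipping 2, 3, 7, which divide the discriminant), each new pattern first appears at: mod 5: f = (x^6 + 3x^4 + 2x^3 + x + 2), pattern 6; mod 11: f = (x + 7)(x^5 + 4x^4 + 8x^3 + 3x^2 + x + 7), pattern 5+1; mod 13: f = (x + 1)(x + 8)(x^4 + 4x^3 + 11x^2 + 7x + 5), pattern 4+1+1; mod 23: f = (x + 7)(x + 20)(x^2 + x + 9)(x^2 + 18x + 13), pattern 2+2+1+1; mod 43: f = (x^3 + 12)(x^3 + 3x + 13), pattern 3+3; mod 61: f = (x^2 + 13x + 17)(x^2 + 15x + 20)(x^2 + 33x + 6), pattern 2+2+2. No other pattern occurs in this range, so the set of observed cycle types is {6, 5+1, 4+1+1, 2+2+1+1, 3+3, 2+2+2}. The candidates containing elements of all these cycle types are PGL(2,5) (6T14) of order 120, S_6 (6T16) of order 720; the others are excluded. The observed types are precisely the cycle types that occur in PGL(2,5) (6T14) (apart from the identity). Each of the other remaining candidates has further cycle types, and by the Chebotarev density theorem the matching factorization patterns would occur for a proportion of primes equal to their share of the group: S_6 (6T16) additionally contains elements of type 4+2, 3+2+1, 3+1+1+1, 2+1+1+1+1 (265 of its 720 elements, about 37% of primes). None of the 21 primes tested shows any such pattern (for each of these groups the chance of that is below 10^-4), which rules them out. Hence G = PGL(2,5) (6T14), of order 120.

PGL(2,5) (order 120)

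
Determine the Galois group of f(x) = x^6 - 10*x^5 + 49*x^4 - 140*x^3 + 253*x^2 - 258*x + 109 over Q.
The polynomial f is an irreducible sextic over Q, so G = Gal(f/Q) is one of the 16 transitive subgroups 6T1, ..., 6T16 of S_6. The discriminant of f is -54718156800, which is not a perfect square, so G is not contained in A_6. The transitive groups of degree 6 not contained in A_6 are: C_6 (6T1, order 6), S_3 (6T2, order 6), D_6 (6T3, order 12), C_3 x S_3 (6T5, order 18), A_4 x C_2 (6T6, order 24), S_4 (6T8, order 24), S_3 x S_3 (6T9, order 36), S_4 x C_2 (6T11, order 48), (S_3 x S_3) : C_2 (6T13, order 72), PGL(2,5) (6T14, order 120), S_6 (6T16, order 720). By Dedekind's theorem, for a prime p not dividing disc(f) the degrees of the irreducible factors of f mod p form the cycle type of an element of G. Factoring f modulo the 27 such primes p <= 113 (skipping 2, 3, 5, which divide the discriminant), each new pattern first appears at: mod 7: f = (x^2 + 2x + 3)(x^4 + 2x^3 + x + 6), pattern 4+2; mod 13: f = (x + 11)(x^2 + 10x + 4)(x^3 + 8x^2 + x + 1), pattern 3+2+1; mod 17: f = (x^3 + 12x^2 + 2)(x^3 + 12x^2 + 7x + 12), pattern 3+3; mod 19: f = (x^2 + 5x + 15)(x^2 + 6x + 1)(x^2 + 17x + 6), pattern 2+2+2; mod 31: f = (x^6 + 21x^5 + 18x^4 + 15x^3 + 5x^2 + 21x + 16), pattern 6; mod 37: f = (x + 11)(x + 12)(x^2 + 20x + 13)(x^2 + 21x + 21), pattern 2+2+1+1; mod 41: f = (x + 1)(x + 10)(x + 25)(x^3 + 36x^2 + 26x + 17), pattern 3+1+1+1; mod 113: f = (x + 53)(x + 59)(x + 80)(x + 109)(x^2 + 28x + 77), pattern 2+1+1+1+1. No other pattern occurs in this range, so the set of observed cycle types is {4+2, 3+2+1, 3+3, 2+2+2, 6, 2+2+1+1, 3+1+1+1, 2+1+1+1+1}. The candidates containing elements of all these cycle types are (S_3 x S_3) : C_2 (6T13) of order 72, S_6 (6T16) of order 720; the others are excluded. The observed types are precisely the cycle types that occur in (S_3 x S_3) : C_2 (6T13) (apart from the identity). Each of the other remaining candidates has further cycle types, and by the Chebotarev density theorem the matching factorization patterns would occur for a proportion of primes equal to their share of the group: S_6 (6T16) additionally contains elements of type 5+1, 4+1+1 (234 of its 720 elements, about 32% of primes). None of the 27 primes tested shows any such pattern (for each of these groups the chance of that is below 10^-4), which rules them out. Hence G = (S_3 x S_3) : C_2 (6T13), of order 72.

(S_3 x S_3) : C_2 (also written G72)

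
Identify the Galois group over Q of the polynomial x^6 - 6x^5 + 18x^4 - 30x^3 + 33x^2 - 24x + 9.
PGL(2,5) (also written S5(6))

The polynomial f is an irreducible sextic over Q, so G = Gal(f/Q) is one of the 16 transitive subgroups 6T1, ..., 6T16 of S_6. The discriminant of f is -16003008, which is not a perfect square, so G is not contained in A_6. The transitive groups of degree 6 not contained in A_6 are: C_6 (6T1, order 6), S_3 (6T2, order 6), D_6 (6T3, order 12), C_3 x S_3 (6T5, order 18), A_4 x C_2 (6T6, order 24), S_4 (6T8, order 24), S_3 x S_3 (6T9, order 36), S_4 x C_2 (6T11, order 48), (S_3 x S_3) : C_2 (6T13, order 72), PGL(2,5) (6T14, order 120), S_6 (6T16, order 720). By Dedekind's theorem, for a prime p not dividing disc(f) the degrees of the irreducible factors of f mod p form the cycle type of an element of G. Factoring f modulo the 21 such primes p <= 89 (skipping 2, 3, 7, which divide the discriminant), each new pattern first appears at: mod 5: f = (x^6 + 4x^5 + 3x^4 + 3x^2 + x + 4), pattern 6; mod 11: f = (x + 1)(x^5 + 4x^4 + 3x^3 + 9), pattern 5+1; mod 13: f = (x + 7)(x + 11)(x^4 + 2x^3 + 9x^2 + 5x + 4), pattern 4+1+1; mod 23: f = (x + 15)(x + 19)(x^2 + 13x + 3)(x^2 + 16x + 8), pattern 2+2+1+1; mod 43: f = (x^3 + 16x^2 + 6x + 18)(x^3 + 21x^2 + 20x + 22), pattern 3+3; mod 61: f = (x^2 + 12x + 46)(x^2 + 16x + 56)(x^2 + 27x + 5), pattern 2+2+2. No other pattern occurs in this range, so the set of observed cycle types is {6, 5+1, 4+1+1, 2+2+1+1, 3+3, 2+2+2}. The candidates containing elements of all these cycle types are PGL(2,5) (6T14) of order 120, S_6 (6T16) of order 720; the others are excluded. The observed types are precisely the cycle types that occur in PGL(2,5) (6T14) (apart from the identity). Each of the other remaining candidates has further cycle types, and by the Chebotarev density theorem the matching factorization patterns would occur for a proportion of primes equal to their share of the group: S_6 (6T16) additionally contains elements of type 4+2, 3+2+1, 3+1+1+1, 2+1+1+1+1 (265 of its 720 elements, about 37% of primes). None of the 21 primes tested shows any such pattern (for each of these groups the chance of that is below 10^-4), which rules them out. Hence G = PGL(2,5) (6T14), of order 120.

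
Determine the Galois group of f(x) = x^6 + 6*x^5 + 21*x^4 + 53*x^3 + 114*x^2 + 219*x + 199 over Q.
C_6, the cyclic group of order 6

The polynomial f is an irreducible sextic over Q, so G = Gal(f/Q) is one of the 16 transitive subgroups 6T1, ..., 6T16 of S_6. The discriminant of f is -1691782213203, which is not a perfect square, so G is not contained in A_6. The transitive groups of degree 6 not contained in A_6 are: C_6 (6T1, order 6), S_3 (6T2, order 6), D_6 (6T3, order 12), C_3 x S_3 (6T5, order 18), A_4 x C_2 (6T6, order 24), S_4 (6T8, order 24), S_3 x S_3 (6T9, order 36), S_4 x C_2 (6T11, order 48), (S_3 x S_3) : C_2 (6T13, order 72), PGL(2,5) (6T14, order 120), S_6 (6T16, order 720). By Dedekind's theorem, for a prime p not dividing disc(f) the degrees of the irreducible factors of f mod p form the cycle type of an element of G. Factoring f modulo the 37 such primes p <= 173 (skipping 3, 73, 127, which divide the discriminant), each new pattern first appears at: mod 2: f = (x^6 + x^4 + x^3 + x + 1), pattern 6; mod 7: f = (x^3 + 3x^2 + 6)(x^3 + 3x^2 + 5x + 4), pattern 3+3; mod 17: f = (x^2 + x + 16)(x^2 + 9x + 10)(x^2 + 13x + 9), pattern 2+2+2; mod 19: f = (x + 1)(x + 4)(x + 10)(x + 15)(x + 16)(x + 17), pattern 1+1+1+1+1+1. No other pattern occurs in this range, so the set of observed cycle types is {6, 3+3, 2+2+2, 1+1+1+1+1+1}. The candidates containing elements of all these cycle types are C_6 (6T1) of order 6, D_6 (6T3) of order 12, C_3 x S_3 (6T5) of order 18, A_4 x C_2 (6T6) of order 24, S_3 x S_3 (6T9) of order 36, S_4 x C_2 (6T11) of order 48, (S_3 x S_3) : C_2 (6T13) of order 72, PGL(2,5) (6T14) of order 120, S_6 (6T16) of order 720; the others are excluded. The observed types are precisely the cycle types that occur in C_6 (6T1). Each of the other remaining candidates has further cycle types, and by the Chebotarev density theorem the matching factorization patterns would occur for a proportion of primes equal to their share of the group: D_6 (6T3) additionally contains elements of type 2+2+1+1 (3 of its 12 elements, about 25% of primes); C_3 x S_3 (6T5) additionally contains elements of type 3+1+1+1 (4 of its 18 elements, about 22% of primes); A_4 x C_2 (6T6) additionally contains elements of type 2+2+1+1, 2+1+1+1+1 (6 of its 24 elements, about 25% of primes); S_3 x S_3 (6T9) additionally contains elements of type 3+1+1+1, 2+2+1+1 (13 of its 36 elements, about 36% of primes); S_4 x C_2 (6T11) additionally contains elements of type 4+2, 4+1+1, 2+2+1+1, 2+1+1+1+1 (24 of its 48 elements, about 50% of primes); (S_3 x S_3) : C_2 (6T13) additionally contains elements of type 4+2, 3+2+1, 3+1+1+1, 2+2+1+1, 2+1+1+1+1 (49 of its 72 elements, about 68% of primes); PGL(2,5) (6T14) additionally contains elements of type 5+1, 4+1+1, 2+2+1+1 (69 of its 120 elements, about 58% of primes); S_6 (6T16) additionally contains elements of type 5+1, 4+2, 4+1+1, 3+2+1, 3+1+1+1, 2+2+1+1, 2+1+1+1+1 (544 of its 720 elements, about 76% of primes). None of the 37 primes tested shows any such pattern (for each of these groups the chance of that is below 10^-4), which rules them out. Hence G = C_6 (6T1), of order 6.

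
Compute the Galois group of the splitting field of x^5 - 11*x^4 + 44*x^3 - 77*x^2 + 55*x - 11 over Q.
The polynomial f is an irreducible quintic over Q, so G = Gal(f/Q) is a transitive subgroup of S_5: one of C_5 (5T1, order 5), D_5 (5T2, order 10), F_20 (5T3, order 20), A_5 (5T4, order 60) or S_5 (5T5, order 120). The discriminant of f is 14641 = 121^2, a perfect square, so G is contained in A_5. The transitive groups of degree 5 contained in A_5 are: C_5 (5T1, order 5), D_5 (5T2, order 10), A_5 (5T4, order 60). By Dedekind's theorem, for a prime p not dividing disc(f) the degrees of the irreducible factors of f mod p form the cycle type of an element of G. Factoring f modulo the 14 such primes p <= 47 (skipping 11, which divides the discriminant), each new pattern first appears at: mod 2: f = (x^5 + x^4 + x^2 + x + 1), pattern 5; mod 23: f = (x + 2)(x + 4)(x + 8)(x + 9)(x + 12), pattern 1+1+1+1+1. No other pattern occurs in this range, so the set of observed cycle types is {5, 1+1+1+1+1}. The candidates containing elements of all these cycle types are C_5 (5T1) of order 5, D_5 (5T2) of order 10, A_5 (5T4) of order 60; the others are excluded. The observed types are precisely the cycle types that occur in C_5 (5T1). Each of the other remaining candidates has further cycle types, and by the Chebotarev density theorem the matching factorization patterns would occur for a proportion of primes equal to their share of the group: D_5 (5T2) additionally contains elements of type 2+2+1 (5 of its 10 elements, about 50% of primes); A_5 (5T4) additionally contains elements of type 3+1+1, 2+2+1 (35 of its 60 elements, about 58% of primes). None of the 14 primes tested shows any such pattern (for each of these groups the chance of that is below 10^-4), which rules them out. Hence G = C_5 (5T1), of order 5.

5T1: C_5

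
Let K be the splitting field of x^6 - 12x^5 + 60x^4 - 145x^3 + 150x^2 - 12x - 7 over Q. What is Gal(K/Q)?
S_3 x S_3

The polynomial f is an irreducible sextic over Q, so G = Gal(f/Q) is one of the 16 transitive subgroups 6T1, ..., 6T16 of S_6. The discriminant of f is 42688773981, which is not a perfect square, so G is not contained in A_6. The transitive groups of degree 6 not contained in A_6 are: C_6 (6T1, order 6), S_3 (6T2, order 6), D_6 (6T3, order 12), C_3 x S_3 (6T5, order 18), A_4 x C_2 (6T6, order 24), S_4 (6T8, order 24), S_3 x S_3 (6T9, order 36), S_4 x C_2 (6T11, order 48), (S_3 x S_3) : C_2 (6T13, order 72), PGL(2,5) (6T14, order 120), S_6 (6T16, order 720). By Dedekind's theorem, for a prime p not dividing disc(f) the degrees of the irreducible factors of f mod p form the cycle type of an element of G. Factoring f modulo the 16 such primes p <= 67 (skipping 3, 7, 29, which divide the discriminant), each new pattern first appears at: mod 2: f = (x^6 + x^3 + 1), pattern 6; mod 5: f = (x + 2)(x + 4)(x^2 + 2)(x^2 + 2x + 3), pattern 2+2+1+1; mod 13: f = (x + 2)(x + 8)(x + 10)(x^3 + 7x^2 + 12x + 8), pattern 3+1+1+1; mod 19: f = (x^2 + 6x + 1)(x^2 + 9x + 13)(x^2 + 11x + 17), pattern 2+2+2; mod 67: f = (x^3 + 61x^2 + 12x + 18)(x^3 + 61x^2 + 12x + 48), pattern 3+3. No other pattern occurs in this range, so the set of observed cycle types is {6, 2+2+1+1, 3+1+1+1, 2+2+2, 3+3}. The candidates containing elements of all these cycle types are S_3 x S_3 (6T9) of order 36, (S_3 x S_3) : C_2 (6T13) of order 72, S_6 (6T16) of order 720; the others are excluded. The observed types are precisely the cycle types that occur in S_3 x S_3 (6T9) (apart from the identity). Each of the other remaining candidates has further cycle types, and by the Chebotarev density theorem the matching factorization patterns would occur for a proportion of primes equal to their share of the group: (S_3 x S_3) : C_2 (6T13) additionally contains elements of type 4+2, 3+2+1, 2+1+1+1+1 (36 of its 72 elements, about 50% of primes); S_6 (6T16) additionally contains elements of type 5+1, 4+2, 4+1+1, 3+2+1, 2+1+1+1+1 (459 of its 720 elements, about 64% of primes). None of the 16 primes tested shows any such pattern (for each of these groups the chance of that is below 10^-4), which rules them out. Hence G = S_3 x S_3 (6T9), of order 36.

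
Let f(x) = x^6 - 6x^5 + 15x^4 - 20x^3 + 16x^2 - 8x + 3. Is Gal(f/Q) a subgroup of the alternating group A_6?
No

The polynomial is irreducible of degree 6 over Q. Its discriminant is -61504, which is not a perfect square. A Galois group lies in the alternating group exactly when the discriminant is a square in Q, so the Galois group (S_4 x C_2) is not contained in A_6.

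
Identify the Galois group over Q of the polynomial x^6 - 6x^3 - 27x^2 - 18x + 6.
The polynomial f is an irreducible sextic over Q, so G = Gal(f/Q) is one of the 16 transitive subgroups 6T1, ..., 6T16 of S_6. The discriminant of f is 304930925568, which is not a perfect square, so G is not contained in A_6. The transitive groups of degree 6 not contained in A_6 are: C_6 (6T1, order 6), S_3 (6T2, order 6), D_6 (6T3, order 12), C_3 x S_3 (6T5, order 18), A_4 x C_2 (6T6, order 24), S_4 (6T8, order 24), S_3 x S_3 (6T9, order 36), S_4 x C_2 (6T11, order 48), (S_3 x S_3) : C_2 (6T13, order 72), PGL(2,5) (6T14, order 120), S_6 (6T16, order 720). By Dedekind's theorem, for a prime p not dividing disc(f) the degrees of the irreducible factors of f mod p form the cycle type of an element of G. Factoring f modulo the 79 such primes p <= 421 (skipping 2, 3, 41, which divide the discriminant), each new pattern first appears at: mod 5: f = (x^2 + 3)(x^2 + x + 2)(x^2 + 4x + 1), pattern 2+2+2; mod 7: f = (x^6 + x^3 + x^2 + 3x + 6), pattern 6; mod 11: f = (x + 5)(x + 10)(x^2 + x + 8)(x^2 + 6x + 7), pattern 2+2+1+1; mod 13: f = (x^3 + x + 6)(x^3 + 12x + 1), pattern 3+3; mod 61: f = (x + 21)(x + 30)(x + 37)(x + 42)(x + 55)(x + 59), pattern 1+1+1+1+1+1. No other pattern occurs in this range, so the set of observed cycle types is {2+2+2, 6, 2+2+1+1, 3+3, 1+1+1+1+1+1}. The candidates containing elements of all these cycle types are D_6 (6T3) of order 12, A_4 x C_2 (6T6) of order 24, S_3 x S_3 (6T9) of order 36, S_4 x C_2 (6T11) of order 48, (S_3 x S_3) : C_2 (6T13) of order 72, PGL(2,5) (6T14) of order 120, S_6 (6T16) of order 720; the others are excluded. The observed types are precisely the cycle types that occur in D_6 (6T3). Each of the other remaining candidates has further cycle types, and by the Chebotarev density theorem the matching factorization patterns would occur for a proportion of primes equal to their share of the group: A_4 x C_2 (6T6) additionally contains elements of type 2+1+1+1+1 (3 of its 24 elements, about 12% of primes); S_3 x S_3 (6T9) additionally contains elements of type 3+1+1+1 (4 of its 36 elements, about 11% of primes); S_4 x C_2 (6T11) additionally contains elements of type 4+2, 4+1+1, 2+1+1+1+1 (15 of its 48 elements, about 31% of primes); (S_3 x S_3) : C_2 (6T13) additionally contains elements of type 4+2, 3+2+1, 3+1+1+1, 2+1+1+1+1 (40 of its 72 elements, about 56% of primes); PGL(2,5) (6T14) additionally contains elements of type 5+1, 4+1+1 (54 of its 120 elements, about 45% of primes); S_6 (6T16) additionally contains elements of type 5+1, 4+2, 4+1+1, 3+2+1, 3+1+1+1, 2+1+1+1+1 (499 of its 720 elements, about 69% of primes). None of the 79 primes tested shows any such pattern (for each of these groups the chance of that is below 10^-4), which rules them out. Hence G = D_6 (6T3), of order 12.

6T3: D_6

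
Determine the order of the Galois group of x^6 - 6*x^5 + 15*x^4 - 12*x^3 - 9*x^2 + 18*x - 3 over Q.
The degree of the splitting field over Q equals the order of the Galois group, so first determine the group. The polynomial f is an irreducible sextic over Q, so G = Gal(f/Q) is one of the 16 transitive subgroups 6T1, ..., 6T16 of S_6. The discriminant of f is 1289945088, which is not a perfect square, so G is not contained in A_6. The transitive groups of degree 6 not contained in A_6 are: C_6 (6T1, order 6), S_3 (6T2, order 6), D_6 (6T3, order 12), C_3 x S_3 (6T5, order 18), A_4 x C_2 (6T6, order 24), S_4 (6T8, order 24), S_3 x S_3 (6T9, order 36), S_4 x C_2 (6T11, order 48), (S_3 x S_3) : C_2 (6T13, order 72), PGL(2,5) (6T14, order 120), S_6 (6T16, order 720). By Dedekind's theorem, for a prime p not dividing disc(f) the degrees of the irreducible factors of f mod p form the cycle type of an element of G. Factoring f modulo the 23 such primes p <= 97 (skipping 2, 3, which divide the discriminant), each new pattern first appears at: mod 5: f = (x^6 + 4x^5 + 3x^3 + x^2 + 3x + 2), pattern 6; mod 11: f = (x + 2)(x + 8)(x^2 + 3)(x^2 + 6x + 2), pattern 2+2+1+1; mod 13: f = (x + 3)(x + 9)(x + 11)(x^3 + 10x^2 + 3x + 8), pattern 3+1+1+1; mod 31: f = (x^2 + 14x + 3)(x^2 + 16x + 30)(x^2 + 26x + 1), pattern 2+2+2; mod 97: f = (x^3 + 94x^2 + 3x + 23)(x^3 + 94x^2 + 3x + 80), pattern 3+3. No other pattern occurs in this range, so the set of observed cycle types is {6, 2+2+1+1, 3+1+1+1, 2+2+2, 3+3}. The candidates containing elements of all these cycle types are S_3 x S_3 (6T9) of order 36, (S_3 x S_3) : C_2 (6T13) of order 72, S_6 (6T16) of order 720; the others are excluded. The observed types are precisely the cycle types that occur in S_3 x S_3 (6T9) (apart from the identity). Each of the other remaining candidates has further cycle types, and by the Chebotarev density theorem the matching factorization patterns would occur for a proportion of primes equal to their share of the group: (S_3 x S_3) : C_2 (6T13) additionally contains elements of type 4+2, 3+2+1, 2+1+1+1+1 (36 of its 72 elements, about 50% of primes); S_6 (6T16) additionally contains elements of type 5+1, 4+2, 4+1+1, 3+2+1, 2+1+1+1+1 (459 of its 720 elements, about 64% of primes). None of the 23 primes tested shows any such pattern (for each of these groups the chance of that is below 10^-4), which rules them out. Hence G = S_3 x S_3 (6T9), of order 36. The Galois group S_3 x S_3 (6T9) has order 36, so the splitting field has degree 36 over Q.

36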